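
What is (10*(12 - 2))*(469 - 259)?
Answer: 21000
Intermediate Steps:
(10*(12 - 2))*(469 - 259) = (10*10)*210 = 100*210 = 21000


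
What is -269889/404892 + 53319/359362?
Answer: -12566569045/24250466484 ≈ -0.51820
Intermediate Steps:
-269889/404892 + 53319/359362 = -269889*1/404892 + 53319*(1/359362) = -89963/134964 + 53319/359362 = -12566569045/24250466484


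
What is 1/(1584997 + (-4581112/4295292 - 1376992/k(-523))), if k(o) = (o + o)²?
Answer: 293721731367/465547380123334733 ≈ 6.3092e-7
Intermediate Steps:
k(o) = 4*o² (k(o) = (2*o)² = 4*o²)
1/(1584997 + (-4581112/4295292 - 1376992/k(-523))) = 1/(1584997 + (-4581112/4295292 - 1376992/(4*(-523)²))) = 1/(1584997 + (-4581112*1/4295292 - 1376992/(4*273529))) = 1/(1584997 + (-1145278/1073823 - 1376992/1094116)) = 1/(1584997 + (-1145278/1073823 - 1376992*1/1094116)) = 1/(1584997 + (-1145278/1073823 - 344248/273529)) = 1/(1584997 - 682928166166/293721731367) = 1/(465547380123334733/293721731367) = 293721731367/465547380123334733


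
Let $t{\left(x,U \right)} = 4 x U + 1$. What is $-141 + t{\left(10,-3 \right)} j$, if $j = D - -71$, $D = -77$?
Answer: $573$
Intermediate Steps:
$t{\left(x,U \right)} = 1 + 4 U x$ ($t{\left(x,U \right)} = 4 U x + 1 = 1 + 4 U x$)
$j = -6$ ($j = -77 - -71 = -77 + 71 = -6$)
$-141 + t{\left(10,-3 \right)} j = -141 + \left(1 + 4 \left(-3\right) 10\right) \left(-6\right) = -141 + \left(1 - 120\right) \left(-6\right) = -141 - -714 = -141 + 714 = 573$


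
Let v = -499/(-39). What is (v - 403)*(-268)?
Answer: 4078424/39 ≈ 1.0458e+5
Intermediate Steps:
v = 499/39 (v = -499*(-1/39) = 499/39 ≈ 12.795)
(v - 403)*(-268) = (499/39 - 403)*(-268) = -15218/39*(-268) = 4078424/39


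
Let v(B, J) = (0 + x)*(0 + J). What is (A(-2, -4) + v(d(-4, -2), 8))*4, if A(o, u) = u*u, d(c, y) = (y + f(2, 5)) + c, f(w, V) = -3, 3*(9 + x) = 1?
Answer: -640/3 ≈ -213.33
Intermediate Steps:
x = -26/3 (x = -9 + (1/3)*1 = -9 + 1/3 = -26/3 ≈ -8.6667)
d(c, y) = -3 + c + y (d(c, y) = (y - 3) + c = (-3 + y) + c = -3 + c + y)
A(o, u) = u**2
v(B, J) = -26*J/3 (v(B, J) = (0 - 26/3)*(0 + J) = -26*J/3)
(A(-2, -4) + v(d(-4, -2), 8))*4 = ((-4)**2 - 26/3*8)*4 = (16 - 208/3)*4 = -160/3*4 = -640/3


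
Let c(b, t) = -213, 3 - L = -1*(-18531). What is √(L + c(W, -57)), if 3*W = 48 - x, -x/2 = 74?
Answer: I*√18741 ≈ 136.9*I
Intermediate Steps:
x = -148 (x = -2*74 = -148)
L = -18528 (L = 3 - (-1)*(-18531) = 3 - 1*18531 = 3 - 18531 = -18528)
W = 196/3 (W = (48 - 1*(-148))/3 = (48 + 148)/3 = (⅓)*196 = 196/3 ≈ 65.333)
√(L + c(W, -57)) = √(-18528 - 213) = √(-18741) = I*√18741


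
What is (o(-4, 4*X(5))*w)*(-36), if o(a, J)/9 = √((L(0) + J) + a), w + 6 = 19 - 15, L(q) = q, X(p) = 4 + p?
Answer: 2592*√2 ≈ 3665.6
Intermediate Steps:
w = -2 (w = -6 + (19 - 15) = -6 + 4 = -2)
o(a, J) = 9*√(J + a) (o(a, J) = 9*√((0 + J) + a) = 9*√(J + a))
(o(-4, 4*X(5))*w)*(-36) = ((9*√(4*(4 + 5) - 4))*(-2))*(-36) = ((9*√(4*9 - 4))*(-2))*(-36) = ((9*√(36 - 4))*(-2))*(-36) = ((9*√32)*(-2))*(-36) = ((9*(4*√2))*(-2))*(-36) = ((36*√2)*(-2))*(-36) = -72*√2*(-36) = 2592*√2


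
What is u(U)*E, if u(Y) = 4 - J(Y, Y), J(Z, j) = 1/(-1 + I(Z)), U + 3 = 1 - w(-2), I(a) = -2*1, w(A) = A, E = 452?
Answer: 5876/3 ≈ 1958.7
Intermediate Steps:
I(a) = -2
U = 0 (U = -3 + (1 - 1*(-2)) = -3 + (1 + 2) = -3 + 3 = 0)
J(Z, j) = -1/3 (J(Z, j) = 1/(-1 - 2) = 1/(-3) = -1/3)
u(Y) = 13/3 (u(Y) = 4 - 1*(-1/3) = 4 + 1/3 = 13/3)
u(U)*E = (13/3)*452 = 5876/3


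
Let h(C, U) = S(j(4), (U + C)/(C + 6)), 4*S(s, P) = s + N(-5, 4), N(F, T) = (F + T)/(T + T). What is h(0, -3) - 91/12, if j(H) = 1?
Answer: -707/96 ≈ -7.3646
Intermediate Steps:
N(F, T) = (F + T)/(2*T) (N(F, T) = (F + T)/((2*T)) = (F + T)*(1/(2*T)) = (F + T)/(2*T))
S(s, P) = -1/32 + s/4 (S(s, P) = (s + (½)*(-5 + 4)/4)/4 = (s + (½)*(¼)*(-1))/4 = (s - ⅛)/4 = (-⅛ + s)/4 = -1/32 + s/4)
h(C, U) = 7/32 (h(C, U) = -1/32 + (¼)*1 = -1/32 + ¼ = 7/32)
h(0, -3) - 91/12 = 7/32 - 91/12 = -707/96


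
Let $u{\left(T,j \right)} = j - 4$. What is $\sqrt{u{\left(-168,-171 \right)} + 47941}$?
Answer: $\sqrt{47766} \approx 218.55$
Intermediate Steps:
$u{\left(T,j \right)} = -4 + j$
$\sqrt{u{\left(-168,-171 \right)} + 47941} = \sqrt{\left(-4 - 171\right) + 47941} = \sqrt{-175 + 47941} = \sqrt{47766}$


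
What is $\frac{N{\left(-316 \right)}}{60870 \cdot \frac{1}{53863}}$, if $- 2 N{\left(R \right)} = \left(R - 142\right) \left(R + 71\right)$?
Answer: $- \frac{604396723}{12174} \approx -49647.0$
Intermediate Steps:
$N{\left(R \right)} = - \frac{\left(-142 + R\right) \left(71 + R\right)}{2}$ ($N{\left(R \right)} = - \frac{\left(R - 142\right) \left(R + 71\right)}{2} = - \frac{\left(-142 + R\right) \left(71 + R\right)}{2}$)
$\frac{N{\left(-316 \right)}}{60870 \cdot \frac{1}{53863}} = \frac{5041 - \frac{\left(-316\right)^{2}}{2} + \frac{71}{2} \left(-316\right)}{60870 \cdot \frac{1}{53863}} = \frac{5041 - 49928 - 11218}{60870 \cdot \frac{1}{53863}} = \frac{5041 - 49928 - 11218}{\frac{60870}{53863}} = \left(-56105\right) \frac{53863}{60870} = - \frac{604396723}{12174}$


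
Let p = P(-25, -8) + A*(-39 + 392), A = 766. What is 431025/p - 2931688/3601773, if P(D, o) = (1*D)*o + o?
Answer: 151833750281/194920751214 ≈ 0.77895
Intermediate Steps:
P(D, o) = o + D*o (P(D, o) = D*o + o = o + D*o)
p = 270590 (p = -8*(1 - 25) + 766*(-39 + 392) = -8*(-24) + 766*353 = 192 + 270398 = 270590)
431025/p - 2931688/3601773 = 431025/270590 - 2931688/3601773 = 431025*(1/270590) - 2931688*1/3601773 = 86205/54118 - 2931688/3601773 = 151833750281/194920751214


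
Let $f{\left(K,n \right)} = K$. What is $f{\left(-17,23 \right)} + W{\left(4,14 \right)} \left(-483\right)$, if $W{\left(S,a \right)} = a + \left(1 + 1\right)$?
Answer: $-7745$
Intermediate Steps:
$W{\left(S,a \right)} = 2 + a$ ($W{\left(S,a \right)} = a + 2 = 2 + a$)
$f{\left(-17,23 \right)} + W{\left(4,14 \right)} \left(-483\right) = -17 + \left(2 + 14\right) \left(-483\right) = -17 + 16 \left(-483\right) = -17 - 7728 = -7745$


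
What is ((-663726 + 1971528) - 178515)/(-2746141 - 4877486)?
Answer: -376429/2541209 ≈ -0.14813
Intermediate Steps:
((-663726 + 1971528) - 178515)/(-2746141 - 4877486) = (1307802 - 178515)/(-7623627) = 1129287*(-1/7623627) = -376429/2541209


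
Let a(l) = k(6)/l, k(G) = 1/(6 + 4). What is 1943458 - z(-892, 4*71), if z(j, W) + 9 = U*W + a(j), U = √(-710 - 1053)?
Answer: 17335725641/8920 - 284*I*√1763 ≈ 1.9435e+6 - 11925.0*I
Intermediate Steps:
U = I*√1763 (U = √(-1763) = I*√1763 ≈ 41.988*I)
k(G) = ⅒ (k(G) = 1/10 = ⅒)
a(l) = 1/(10*l)
z(j, W) = -9 + 1/(10*j) + I*W*√1763 (z(j, W) = -9 + ((I*√1763)*W + 1/(10*j)) = -9 + (I*W*√1763 + 1/(10*j)) = -9 + (1/(10*j) + I*W*√1763) = -9 + 1/(10*j) + I*W*√1763)
1943458 - z(-892, 4*71) = 1943458 - (-9 + (⅒)/(-892) + I*(4*71)*√1763) = 1943458 - (-9 + (⅒)*(-1/892) + I*284*√1763) = 1943458 - (-9 - 1/8920 + 284*I*√1763) = 1943458 - (-80281/8920 + 284*I*√1763) = 1943458 + (80281/8920 - 284*I*√1763) = 17335725641/8920 - 284*I*√1763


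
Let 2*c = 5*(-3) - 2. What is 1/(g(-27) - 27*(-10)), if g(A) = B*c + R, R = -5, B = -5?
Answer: 2/615 ≈ 0.0032520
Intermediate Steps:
c = -17/2 (c = (5*(-3) - 2)/2 = (-15 - 2)/2 = (1/2)*(-17) = -17/2 ≈ -8.5000)
g(A) = 75/2 (g(A) = -5*(-17/2) - 5 = 85/2 - 5 = 75/2)
1/(g(-27) - 27*(-10)) = 1/(75/2 - 27*(-10)) = 1/(75/2 + 270) = 1/(615/2) = 2/615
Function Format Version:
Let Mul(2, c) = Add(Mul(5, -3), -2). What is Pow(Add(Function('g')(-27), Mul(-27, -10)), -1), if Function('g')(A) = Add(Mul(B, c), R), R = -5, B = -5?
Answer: Rational(2, 615) ≈ 0.0032520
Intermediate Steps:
c = Rational(-17, 2) (c = Mul(Rational(1, 2), Add(Mul(5, -3), -2)) = Mul(Rational(1, 2), Add(-15, -2)) = Mul(Rational(1, 2), -17) = Rational(-17, 2) ≈ -8.5000)
Function('g')(A) = Rational(75, 2) (Function('g')(A) = Add(Mul(-5, Rational(-17, 2)), -5) = Add(Rational(85, 2), -5) = Rational(75, 2))
Pow(Add(Function('g')(-27), Mul(-27, -10)), -1) = Pow(Add(Rational(75, 2), Mul(-27, -10)), -1) = Pow(Add(Rational(75, 2), 270), -1) = Pow(Rational(615, 2), -1) = Rational(2, 615)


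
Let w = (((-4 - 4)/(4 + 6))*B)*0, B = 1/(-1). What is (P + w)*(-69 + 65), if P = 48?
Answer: -192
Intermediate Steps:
B = -1
w = 0 (w = (((-4 - 4)/(4 + 6))*(-1))*0 = (-8/10*(-1))*0 = (-8*⅒*(-1))*0 = -⅘*(-1)*0 = (⅘)*0 = 0)
(P + w)*(-69 + 65) = (48 + 0)*(-69 + 65) = 48*(-4) = -192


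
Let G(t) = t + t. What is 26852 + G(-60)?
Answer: 26732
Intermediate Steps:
G(t) = 2*t
26852 + G(-60) = 26852 + 2*(-60) = 26852 - 120 = 26732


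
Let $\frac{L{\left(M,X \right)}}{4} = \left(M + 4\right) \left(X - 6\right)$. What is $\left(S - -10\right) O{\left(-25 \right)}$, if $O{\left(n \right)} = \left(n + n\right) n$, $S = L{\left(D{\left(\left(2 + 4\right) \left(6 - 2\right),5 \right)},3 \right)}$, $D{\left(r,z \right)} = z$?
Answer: $-122500$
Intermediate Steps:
$L{\left(M,X \right)} = 4 \left(-6 + X\right) \left(4 + M\right)$ ($L{\left(M,X \right)} = 4 \left(M + 4\right) \left(X - 6\right) = 4 \left(4 + M\right) \left(-6 + X\right) = 4 \left(-6 + X\right) \left(4 + M\right)$)
$S = -108$ ($S = -96 - 120 + 16 \cdot 3 + 4 \cdot 5 \cdot 3 = -96 - 120 + 48 + 60 = -108$)
$O{\left(n \right)} = 2 n^{2}$ ($O{\left(n \right)} = 2 n n = 2 n^{2}$)
$\left(S - -10\right) O{\left(-25 \right)} = \left(-108 - -10\right) 2 \left(-25\right)^{2} = \left(-108 + 10\right) 2 \cdot 625 = \left(-98\right) 1250 = -122500$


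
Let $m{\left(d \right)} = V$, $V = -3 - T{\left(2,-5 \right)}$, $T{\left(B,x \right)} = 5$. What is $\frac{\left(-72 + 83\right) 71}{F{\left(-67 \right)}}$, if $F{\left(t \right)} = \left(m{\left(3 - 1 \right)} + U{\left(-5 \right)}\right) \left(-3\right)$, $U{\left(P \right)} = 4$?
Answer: $\frac{781}{12} \approx 65.083$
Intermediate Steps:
$V = -8$ ($V = -3 - 5 = -8$)
$m{\left(d \right)} = -8$
$F{\left(t \right)} = 12$ ($F{\left(t \right)} = \left(-8 + 4\right) \left(-3\right) = \left(-4\right) \left(-3\right) = 12$)
$\frac{\left(-72 + 83\right) 71}{F{\left(-67 \right)}} = \frac{\left(-72 + 83\right) 71}{12} = 11 \cdot 71 \cdot \frac{1}{12} = 781 \cdot \frac{1}{12} = \frac{781}{12}$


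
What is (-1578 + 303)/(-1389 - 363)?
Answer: 425/584 ≈ 0.72774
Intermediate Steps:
(-1578 + 303)/(-1389 - 363) = -1275/(-1752) = -1275*(-1/1752) = 425/584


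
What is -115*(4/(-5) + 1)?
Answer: -23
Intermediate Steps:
-115*(4/(-5) + 1) = -115*(4*(-⅕) + 1) = -115*(-⅘ + 1) = -115*⅕ = -23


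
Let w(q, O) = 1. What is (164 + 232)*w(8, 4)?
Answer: 396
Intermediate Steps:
(164 + 232)*w(8, 4) = (164 + 232)*1 = 396*1 = 396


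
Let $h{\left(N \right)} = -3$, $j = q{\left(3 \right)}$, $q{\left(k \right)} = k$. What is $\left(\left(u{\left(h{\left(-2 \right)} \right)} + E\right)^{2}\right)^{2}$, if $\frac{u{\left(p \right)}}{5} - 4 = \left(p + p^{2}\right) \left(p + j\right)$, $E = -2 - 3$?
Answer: $50625$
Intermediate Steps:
$j = 3$
$E = -5$
$u{\left(p \right)} = 20 + 5 \left(3 + p\right) \left(p + p^{2}\right)$ ($u{\left(p \right)} = 20 + 5 \left(p + p^{2}\right) \left(p + 3\right) = 20 + 5 \left(p + p^{2}\right) \left(3 + p\right) = 20 + 5 \left(3 + p\right) \left(p + p^{2}\right)$)
$\left(\left(u{\left(h{\left(-2 \right)} \right)} + E\right)^{2}\right)^{2} = \left(\left(\left(20 + 5 \left(-3\right)^{3} + 15 \left(-3\right) + 20 \left(-3\right)^{2}\right) - 5\right)^{2}\right)^{2} = \left(\left(\left(20 + 5 \left(-27\right) - 45 + 20 \cdot 9\right) - 5\right)^{2}\right)^{2} = \left(\left(\left(20 - 135 - 45 + 180\right) - 5\right)^{2}\right)^{2} = \left(\left(20 - 5\right)^{2}\right)^{2} = \left(15^{2}\right)^{2} = 225^{2} = 50625$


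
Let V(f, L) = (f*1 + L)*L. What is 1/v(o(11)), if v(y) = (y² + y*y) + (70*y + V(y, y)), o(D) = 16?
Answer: 1/2144 ≈ 0.00046642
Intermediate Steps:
V(f, L) = L*(L + f) (V(f, L) = (f + L)*L = (L + f)*L = L*(L + f))
v(y) = 4*y² + 70*y (v(y) = (y² + y*y) + (70*y + y*(y + y)) = (y² + y²) + (70*y + y*(2*y)) = 2*y² + (70*y + 2*y²) = 2*y² + (2*y² + 70*y) = 4*y² + 70*y)
1/v(o(11)) = 1/(2*16*(35 + 2*16)) = 1/(2*16*(35 + 32)) = 1/(2*16*67) = 1/2144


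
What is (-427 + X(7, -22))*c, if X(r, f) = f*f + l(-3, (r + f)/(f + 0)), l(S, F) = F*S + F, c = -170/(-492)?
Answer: 8670/451 ≈ 19.224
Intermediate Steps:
c = 85/246 (c = -170*(-1/492) = 85/246 ≈ 0.34553)
l(S, F) = F + F*S
X(r, f) = f² - 2*(f + r)/f (X(r, f) = f*f + ((r + f)/(f + 0))*(1 - 3) = f² + ((f + r)/f)*(-2) = f² - 2*(f + r)/f)
(-427 + X(7, -22))*c = (-427 + (-2 + (-22)² - 2*7/(-22)))*(85/246) = (-427 + (-2 + 484 - 2*7*(-1/22)))*(85/246) = (-427 + (-2 + 484 + 7/11))*(85/246) = (-427 + 5309/11)*(85/246) = (612/11)*(85/246) = 8670/451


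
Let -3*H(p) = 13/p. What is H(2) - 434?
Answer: -2617/6 ≈ -436.17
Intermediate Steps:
H(p) = -13/(3*p)
H(2) - 434 = -13/3/2 - 434 = -13/3*½ - 434 = -13/6 - 434 = -2617/6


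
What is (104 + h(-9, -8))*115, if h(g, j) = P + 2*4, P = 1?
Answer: 12995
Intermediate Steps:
h(g, j) = 9 (h(g, j) = 1 + 2*4 = 1 + 8 = 9)
(104 + h(-9, -8))*115 = (104 + 9)*115 = 113*115 = 12995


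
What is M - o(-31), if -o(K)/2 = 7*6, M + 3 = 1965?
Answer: 2046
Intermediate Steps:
M = 1962 (M = -3 + 1965 = 1962)
o(K) = -84 (o(K) = -14*6 = -2*42 = -84)
M - o(-31) = 1962 - 1*(-84) = 1962 + 84 = 2046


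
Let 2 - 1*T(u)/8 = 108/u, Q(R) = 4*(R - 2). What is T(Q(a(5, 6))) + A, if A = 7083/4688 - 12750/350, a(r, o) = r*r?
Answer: -21366725/754768 ≈ -28.309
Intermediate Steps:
a(r, o) = r**2
Q(R) = -8 + 4*R (Q(R) = 4*(-2 + R) = -8 + 4*R)
T(u) = 16 - 864/u
A = -1145859/32816 (A = 7083*(1/4688) - 12750*1/350 = 7083/4688 - 255/7 = -1145859/32816 ≈ -34.918)
T(Q(a(5, 6))) + A = (16 - 864/(-8 + 4*5**2)) - 1145859/32816 = (16 - 864/(-8 + 4*25)) - 1145859/32816 = (16 - 864/(-8 + 100)) - 1145859/32816 = (16 - 864/92) - 1145859/32816 = (16 - 864*1/92) - 1145859/32816 = (16 - 216/23) - 1145859/32816 = 152/23 - 1145859/32816 = -21366725/754768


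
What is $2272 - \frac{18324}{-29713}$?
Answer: $\frac{67526260}{29713} \approx 2272.6$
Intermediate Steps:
$2272 - \frac{18324}{-29713} = 2272 - 18324 \left(- \frac{1}{29713}\right) = 2272 - - \frac{18324}{29713} = 2272 + \frac{18324}{29713} = \frac{67526260}{29713}$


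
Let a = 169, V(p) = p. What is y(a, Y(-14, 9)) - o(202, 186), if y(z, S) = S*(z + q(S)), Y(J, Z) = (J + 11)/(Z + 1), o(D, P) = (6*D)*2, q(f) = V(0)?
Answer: -24747/10 ≈ -2474.7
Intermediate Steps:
q(f) = 0
o(D, P) = 12*D
Y(J, Z) = (11 + J)/(1 + Z)
y(z, S) = S*z (y(z, S) = S*(z + 0) = S*z)
y(a, Y(-14, 9)) - o(202, 186) = ((11 - 14)/(1 + 9))*169 - 12*202 = (-3/10)*169 - 1*2424 = ((1/10)*(-3))*169 - 2424 = -3/10*169 - 2424 = -507/10 - 2424 = -24747/10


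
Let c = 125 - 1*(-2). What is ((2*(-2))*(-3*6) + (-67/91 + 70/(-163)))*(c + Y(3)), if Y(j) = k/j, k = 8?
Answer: 408716465/44499 ≈ 9184.8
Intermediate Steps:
Y(j) = 8/j
c = 127 (c = 125 + 2 = 127)
((2*(-2))*(-3*6) + (-67/91 + 70/(-163)))*(c + Y(3)) = ((2*(-2))*(-3*6) + (-67/91 + 70/(-163)))*(127 + 8/3) = (-4*(-18) + (-67*1/91 + 70*(-1/163)))*(127 + 8*(1/3)) = (72 + (-67/91 - 70/163))*(127 + 8/3) = (72 - 17291/14833)*(389/3) = (1050685/14833)*(389/3) = 408716465/44499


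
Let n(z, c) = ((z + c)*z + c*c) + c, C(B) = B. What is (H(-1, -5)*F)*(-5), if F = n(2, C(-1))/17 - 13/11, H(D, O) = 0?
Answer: 0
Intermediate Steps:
n(z, c) = c + c² + z*(c + z) (n(z, c) = ((c + z)*z + c²) + c = (z*(c + z) + c²) + c = (c² + z*(c + z)) + c = c + c² + z*(c + z))
F = -199/187 (F = (-1 + (-1)² + 2² - 1*2)/17 - 13/11 = (-1 + 1 + 4 - 2)*(1/17) - 13*1/11 = 2*(1/17) - 13/11 = 2/17 - 13/11 = -199/187 ≈ -1.0642)
(H(-1, -5)*F)*(-5) = (0*(-199/187))*(-5) = 0*(-5) = 0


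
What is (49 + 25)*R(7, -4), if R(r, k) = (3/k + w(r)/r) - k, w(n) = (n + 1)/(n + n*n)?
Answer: 23717/98 ≈ 242.01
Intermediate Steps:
w(n) = (1 + n)/(n + n²)
R(r, k) = r⁻² - k + 3/k (R(r, k) = (3/k + 1/(r*r)) - k = (3/k + r⁻²) - k = (r⁻² + 3/k) - k = r⁻² - k + 3/k)
(49 + 25)*R(7, -4) = (49 + 25)*(7⁻² - 1*(-4) + 3/(-4)) = 74*(1/49 + 4 + 3*(-¼)) = 74*(1/49 + 4 - ¾) = 74*(641/196) = 23717/98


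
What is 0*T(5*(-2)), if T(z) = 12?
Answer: 0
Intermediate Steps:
0*T(5*(-2)) = 0*12 = 0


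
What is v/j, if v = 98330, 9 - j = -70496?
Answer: 19666/14101 ≈ 1.3947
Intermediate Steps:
j = 70505 (j = 9 - 1*(-70496) = 9 + 70496 = 70505)
v/j = 98330/70505 = 98330*(1/70505) = 19666/14101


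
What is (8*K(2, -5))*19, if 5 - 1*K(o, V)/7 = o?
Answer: 3192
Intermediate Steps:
K(o, V) = 35 - 7*o
(8*K(2, -5))*19 = (8*(35 - 7*2))*19 = (8*(35 - 14))*19 = (8*21)*19 = 168*19 = 3192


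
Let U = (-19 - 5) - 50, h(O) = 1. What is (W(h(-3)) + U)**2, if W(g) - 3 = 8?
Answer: 3969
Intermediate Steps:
W(g) = 11 (W(g) = 3 + 8 = 11)
U = -74 (U = -24 - 50 = -74)
(W(h(-3)) + U)**2 = (11 - 74)**2 = (-63)**2 = 3969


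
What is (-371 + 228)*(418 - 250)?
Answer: -24024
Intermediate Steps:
(-371 + 228)*(418 - 250) = -143*168 = -24024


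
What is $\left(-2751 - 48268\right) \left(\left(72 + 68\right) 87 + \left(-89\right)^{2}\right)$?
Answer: $-1025532919$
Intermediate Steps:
$\left(-2751 - 48268\right) \left(\left(72 + 68\right) 87 + \left(-89\right)^{2}\right) = - 51019 \left(140 \cdot 87 + 7921\right) = - 51019 \left(12180 + 7921\right) = \left(-51019\right) 20101 = -1025532919$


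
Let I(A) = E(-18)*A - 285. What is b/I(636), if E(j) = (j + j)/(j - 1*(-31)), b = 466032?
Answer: -2019472/8867 ≈ -227.75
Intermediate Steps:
E(j) = 2*j/(31 + j) (E(j) = (2*j)/(j + 31) = (2*j)/(31 + j) = 2*j/(31 + j))
I(A) = -285 - 36*A/13 (I(A) = (2*(-18)/(31 - 18))*A - 285 = (2*(-18)/13)*A - 285 = (2*(-18)*(1/13))*A - 285 = -36*A/13 - 285 = -285 - 36*A/13)
b/I(636) = 466032/(-285 - 36/13*636) = 466032/(-285 - 22896/13) = 466032/(-26601/13) = 466032*(-13/26601) = -2019472/8867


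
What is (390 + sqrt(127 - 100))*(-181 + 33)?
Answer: -57720 - 444*sqrt(3) ≈ -58489.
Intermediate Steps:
(390 + sqrt(127 - 100))*(-181 + 33) = (390 + sqrt(27))*(-148) = (390 + 3*sqrt(3))*(-148) = -57720 - 444*sqrt(3)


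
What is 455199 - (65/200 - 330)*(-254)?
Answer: 7429231/20 ≈ 3.7146e+5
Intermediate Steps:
455199 - (65/200 - 330)*(-254) = 455199 - (65*(1/200) - 330)*(-254) = 455199 - (13/40 - 330)*(-254) = 455199 - (-13187)*(-254)/40 = 455199 - 1*1674749/20 = 455199 - 1674749/20 = 7429231/20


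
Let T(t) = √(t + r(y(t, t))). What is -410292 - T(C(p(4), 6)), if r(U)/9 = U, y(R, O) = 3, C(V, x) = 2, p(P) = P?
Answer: -410292 - √29 ≈ -4.1030e+5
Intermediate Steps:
r(U) = 9*U
T(t) = √(27 + t) (T(t) = √(t + 9*3) = √(t + 27) = √(27 + t))
-410292 - T(C(p(4), 6)) = -410292 - √(27 + 2) = -410292 - √29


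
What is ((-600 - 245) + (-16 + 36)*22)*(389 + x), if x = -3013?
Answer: 1062720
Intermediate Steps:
((-600 - 245) + (-16 + 36)*22)*(389 + x) = ((-600 - 245) + (-16 + 36)*22)*(389 - 3013) = (-845 + 20*22)*(-2624) = (-845 + 440)*(-2624) = -405*(-2624) = 1062720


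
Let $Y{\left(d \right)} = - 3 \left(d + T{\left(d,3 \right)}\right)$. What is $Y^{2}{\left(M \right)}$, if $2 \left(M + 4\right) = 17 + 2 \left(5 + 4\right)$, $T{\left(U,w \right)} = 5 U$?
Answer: $59049$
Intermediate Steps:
$M = \frac{27}{2}$ ($M = -4 + \frac{17 + 2 \left(5 + 4\right)}{2} = -4 + \frac{17 + 2 \cdot 9}{2} = -4 + \frac{17 + 18}{2} = -4 + \frac{1}{2} \cdot 35 = -4 + \frac{35}{2} = \frac{27}{2} \approx 13.5$)
$Y{\left(d \right)} = - 18 d$ ($Y{\left(d \right)} = - 3 \left(d + 5 d\right) = - 3 \cdot 6 d = - 18 d$)
$Y^{2}{\left(M \right)} = \left(\left(-18\right) \frac{27}{2}\right)^{2} = \left(-243\right)^{2} = 59049$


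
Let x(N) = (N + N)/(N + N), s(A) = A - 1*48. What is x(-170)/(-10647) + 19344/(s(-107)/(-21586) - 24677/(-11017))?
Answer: 48978903132087059/5689600895979 ≈ 8608.5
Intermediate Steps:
s(A) = -48 + A (s(A) = A - 48 = -48 + A)
x(N) = 1 (x(N) = (2*N)/((2*N)) = (2*N)*(1/(2*N)) = 1)
x(-170)/(-10647) + 19344/(s(-107)/(-21586) - 24677/(-11017)) = 1/(-10647) + 19344/((-48 - 107)/(-21586) - 24677/(-11017)) = 1*(-1/10647) + 19344/(-155*(-1/21586) - 24677*(-1/11017)) = -1/10647 + 19344/(155/21586 + 24677/11017) = -1/10647 + 19344/(534385357/237812962) = -1/10647 + 19344*(237812962/534385357) = -1/10647 + 4600253936928/534385357 = 48978903132087059/5689600895979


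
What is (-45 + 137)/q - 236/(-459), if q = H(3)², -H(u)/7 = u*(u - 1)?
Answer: 12737/22491 ≈ 0.56632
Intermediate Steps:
H(u) = -7*u*(-1 + u) (H(u) = -7*u*(u - 1) = -7*u*(-1 + u))
q = 1764 (q = (7*3*(1 - 1*3))² = (7*3*(1 - 3))² = (7*3*(-2))² = (-42)² = 1764)
(-45 + 137)/q - 236/(-459) = (-45 + 137)/1764 - 236/(-459) = 92*(1/1764) - 236*(-1/459) = 23/441 + 236/459 = 12737/22491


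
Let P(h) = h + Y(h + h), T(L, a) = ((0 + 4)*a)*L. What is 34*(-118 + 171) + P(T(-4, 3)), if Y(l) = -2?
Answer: 1752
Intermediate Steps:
T(L, a) = 4*L*a (T(L, a) = (4*a)*L = 4*L*a)
P(h) = -2 + h (P(h) = h - 2 = -2 + h)
34*(-118 + 171) + P(T(-4, 3)) = 34*(-118 + 171) + (-2 + 4*(-4)*3) = 34*53 + (-2 - 48) = 1802 - 50 = 1752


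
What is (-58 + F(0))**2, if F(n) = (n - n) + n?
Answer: 3364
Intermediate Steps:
F(n) = n (F(n) = 0 + n = n)
(-58 + F(0))**2 = (-58 + 0)**2 = (-58)**2 = 3364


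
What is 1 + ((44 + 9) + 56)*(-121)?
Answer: -13188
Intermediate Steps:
1 + ((44 + 9) + 56)*(-121) = 1 + (53 + 56)*(-121) = 1 + 109*(-121) = 1 - 13189 = -13188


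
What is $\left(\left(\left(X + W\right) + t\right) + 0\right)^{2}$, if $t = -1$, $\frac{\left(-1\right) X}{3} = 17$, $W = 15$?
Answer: $1369$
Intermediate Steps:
$X = -51$ ($X = \left(-3\right) 17 = -51$)
$\left(\left(\left(X + W\right) + t\right) + 0\right)^{2} = \left(\left(\left(-51 + 15\right) - 1\right) + 0\right)^{2} = \left(\left(-36 - 1\right) + 0\right)^{2} = \left(-37 + 0\right)^{2} = \left(-37\right)^{2} = 1369$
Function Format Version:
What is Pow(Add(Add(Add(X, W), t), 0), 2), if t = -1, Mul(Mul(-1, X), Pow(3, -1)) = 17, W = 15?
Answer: 1369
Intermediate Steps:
X = -51 (X = Mul(-3, 17) = -51)
Pow(Add(Add(Add(X, W), t), 0), 2) = Pow(Add(Add(Add(-51, 15), -1), 0), 2) = Pow(Add(Add(-36, -1), 0), 2) = Pow(Add(-37, 0), 2) = Pow(-37, 2) = 1369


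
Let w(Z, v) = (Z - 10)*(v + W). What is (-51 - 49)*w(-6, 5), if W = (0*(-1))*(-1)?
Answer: 8000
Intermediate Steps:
W = 0 (W = 0*(-1) = 0)
w(Z, v) = v*(-10 + Z) (w(Z, v) = (Z - 10)*(v + 0) = (-10 + Z)*v = v*(-10 + Z))
(-51 - 49)*w(-6, 5) = (-51 - 49)*(5*(-10 - 6)) = -500*(-16) = -100*(-80) = 8000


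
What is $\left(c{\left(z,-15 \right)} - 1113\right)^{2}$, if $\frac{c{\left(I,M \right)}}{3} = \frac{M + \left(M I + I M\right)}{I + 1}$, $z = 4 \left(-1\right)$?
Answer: $1483524$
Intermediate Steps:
$z = -4$
$c{\left(I,M \right)} = \frac{3 \left(M + 2 I M\right)}{1 + I}$ ($c{\left(I,M \right)} = 3 \frac{M + \left(M I + I M\right)}{I + 1} = 3 \frac{M + \left(I M + I M\right)}{1 + I} = 3 \frac{M + 2 I M}{1 + I} = \frac{3 \left(M + 2 I M\right)}{1 + I}$)
$\left(c{\left(z,-15 \right)} - 1113\right)^{2} = \left(3 \left(-15\right) \frac{1}{1 - 4} \left(1 + 2 \left(-4\right)\right) - 1113\right)^{2} = \left(3 \left(-15\right) \frac{1}{-3} \left(1 - 8\right) - 1113\right)^{2} = \left(3 \left(-15\right) \left(- \frac{1}{3}\right) \left(-7\right) - 1113\right)^{2} = \left(-105 - 1113\right)^{2} = \left(-1218\right)^{2} = 1483524$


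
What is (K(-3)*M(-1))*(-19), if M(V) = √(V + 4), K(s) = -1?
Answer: 19*√3 ≈ 32.909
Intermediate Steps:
M(V) = √(4 + V)
(K(-3)*M(-1))*(-19) = -√(4 - 1)*(-19) = -√3*(-19) = 19*√3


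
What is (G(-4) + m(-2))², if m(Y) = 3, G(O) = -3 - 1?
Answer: 1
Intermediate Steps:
G(O) = -4
(G(-4) + m(-2))² = (-4 + 3)² = (-1)² = 1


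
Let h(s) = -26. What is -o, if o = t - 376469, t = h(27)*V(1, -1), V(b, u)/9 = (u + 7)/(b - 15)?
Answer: 2634581/7 ≈ 3.7637e+5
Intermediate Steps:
V(b, u) = 9*(7 + u)/(-15 + b) (V(b, u) = 9*((u + 7)/(b - 15)) = 9*((7 + u)/(-15 + b)) = 9*(7 + u)/(-15 + b))
t = 702/7 (t = -234*(7 - 1)/(-15 + 1) = -234*6/(-14) = -234*(-1)*6/14 = -26*(-27/7) = 702/7 ≈ 100.29)
o = -2634581/7 (o = 702/7 - 376469 = -2634581/7 ≈ -3.7637e+5)
-o = -1*(-2634581/7) = 2634581/7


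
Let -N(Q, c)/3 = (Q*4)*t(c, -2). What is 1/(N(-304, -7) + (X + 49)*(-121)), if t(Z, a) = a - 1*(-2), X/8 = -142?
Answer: 1/131527 ≈ 7.6030e-6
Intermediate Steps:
X = -1136 (X = 8*(-142) = -1136)
t(Z, a) = 2 + a (t(Z, a) = a + 2 = 2 + a)
N(Q, c) = 0 (N(Q, c) = -3*Q*4*(2 - 2) = -3*4*Q*0 = -3*0 = 0)
1/(N(-304, -7) + (X + 49)*(-121)) = 1/(0 + (-1136 + 49)*(-121)) = 1/(0 - 1087*(-121)) = 1/(0 + 131527) = 1/131527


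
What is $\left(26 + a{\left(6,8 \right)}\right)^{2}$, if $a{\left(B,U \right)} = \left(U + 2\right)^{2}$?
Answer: $15876$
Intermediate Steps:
$a{\left(B,U \right)} = \left(2 + U\right)^{2}$
$\left(26 + a{\left(6,8 \right)}\right)^{2} = \left(26 + \left(2 + 8\right)^{2}\right)^{2} = \left(26 + 10^{2}\right)^{2} = \left(26 + 100\right)^{2} = 126^{2} = 15876$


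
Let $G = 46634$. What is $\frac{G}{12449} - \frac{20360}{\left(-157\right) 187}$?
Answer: $\frac{1622589246}{365490191} \approx 4.4395$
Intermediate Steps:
$\frac{G}{12449} - \frac{20360}{\left(-157\right) 187} = \frac{46634}{12449} - \frac{20360}{\left(-157\right) 187} = 46634 \cdot \frac{1}{12449} - \frac{20360}{-29359} = \frac{46634}{12449} - - \frac{20360}{29359} = \frac{46634}{12449} + \frac{20360}{29359} = \frac{1622589246}{365490191}$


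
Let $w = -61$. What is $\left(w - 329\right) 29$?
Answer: $-11310$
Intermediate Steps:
$\left(w - 329\right) 29 = \left(-61 - 329\right) 29 = \left(-390\right) 29 = -11310$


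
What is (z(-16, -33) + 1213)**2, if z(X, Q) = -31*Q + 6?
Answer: 5026564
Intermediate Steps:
z(X, Q) = 6 - 31*Q
(z(-16, -33) + 1213)**2 = ((6 - 31*(-33)) + 1213)**2 = ((6 + 1023) + 1213)**2 = (1029 + 1213)**2 = 2242**2 = 5026564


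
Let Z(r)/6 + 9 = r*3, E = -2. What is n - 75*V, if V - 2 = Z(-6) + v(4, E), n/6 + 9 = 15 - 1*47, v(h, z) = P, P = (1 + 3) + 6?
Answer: 11004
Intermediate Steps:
Z(r) = -54 + 18*r (Z(r) = -54 + 6*(r*3) = -54 + 6*(3*r) = -54 + 18*r)
P = 10 (P = 4 + 6 = 10)
v(h, z) = 10
n = -246 (n = -54 + 6*(15 - 1*47) = -54 + 6*(15 - 47) = -54 + 6*(-32) = -54 - 192 = -246)
V = -150 (V = 2 + ((-54 + 18*(-6)) + 10) = 2 + ((-54 - 108) + 10) = 2 + (-162 + 10) = 2 - 152 = -150)
n - 75*V = -246 - 75*(-150) = -246 + 11250 = 11004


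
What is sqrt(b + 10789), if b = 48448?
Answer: sqrt(59237) ≈ 243.39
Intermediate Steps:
sqrt(b + 10789) = sqrt(48448 + 10789) = sqrt(59237)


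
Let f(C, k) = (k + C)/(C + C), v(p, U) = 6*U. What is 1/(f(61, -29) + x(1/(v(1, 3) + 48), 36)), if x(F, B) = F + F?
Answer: 2013/589 ≈ 3.4177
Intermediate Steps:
f(C, k) = (C + k)/(2*C) (f(C, k) = (C + k)/((2*C)) = (C + k)*(1/(2*C)) = (C + k)/(2*C))
x(F, B) = 2*F
1/(f(61, -29) + x(1/(v(1, 3) + 48), 36)) = 1/((½)*(61 - 29)/61 + 2/(6*3 + 48)) = 1/((½)*(1/61)*32 + 2/(18 + 48)) = 1/(16/61 + 2/66) = 1/(16/61 + 2*(1/66)) = 1/(16/61 + 1/33) = 1/(589/2013) = 2013/589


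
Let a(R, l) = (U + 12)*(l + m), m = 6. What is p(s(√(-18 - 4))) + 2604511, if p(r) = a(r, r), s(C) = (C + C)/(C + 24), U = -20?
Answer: 778734261/299 - 192*I*√22/299 ≈ 2.6045e+6 - 3.0119*I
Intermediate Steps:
s(C) = 2*C/(24 + C) (s(C) = (2*C)/(24 + C) = 2*C/(24 + C))
a(R, l) = -48 - 8*l (a(R, l) = (-20 + 12)*(l + 6) = -8*(6 + l) = -48 - 8*l)
p(r) = -48 - 8*r
p(s(√(-18 - 4))) + 2604511 = (-48 - 16*√(-18 - 4)/(24 + √(-18 - 4))) + 2604511 = (-48 - 16*√(-22)/(24 + √(-22))) + 2604511 = (-48 - 16*I*√22/(24 + I*√22)) + 2604511 = 2604463 - 16*I*√22/(24 + I*√22)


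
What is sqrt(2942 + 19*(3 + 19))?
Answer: 4*sqrt(210) ≈ 57.966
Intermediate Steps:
sqrt(2942 + 19*(3 + 19)) = sqrt(2942 + 19*22) = sqrt(2942 + 418) = sqrt(3360) = 4*sqrt(210)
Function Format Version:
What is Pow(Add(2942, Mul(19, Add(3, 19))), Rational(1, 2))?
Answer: Mul(4, Pow(210, Rational(1, 2))) ≈ 57.966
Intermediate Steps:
Pow(Add(2942, Mul(19, Add(3, 19))), Rational(1, 2)) = Pow(Add(2942, Mul(19, 22)), Rational(1, 2)) = Pow(Add(2942, 418), Rational(1, 2)) = Pow(3360, Rational(1, 2)) = Mul(4, Pow(210, Rational(1, 2)))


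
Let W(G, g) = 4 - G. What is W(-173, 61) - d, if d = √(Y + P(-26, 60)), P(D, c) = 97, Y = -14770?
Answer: 177 - I*√14673 ≈ 177.0 - 121.13*I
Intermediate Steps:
d = I*√14673 (d = √(-14770 + 97) = √(-14673) = I*√14673 ≈ 121.13*I)
W(-173, 61) - d = (4 - 1*(-173)) - I*√14673 = (4 + 173) - I*√14673 = 177 - I*√14673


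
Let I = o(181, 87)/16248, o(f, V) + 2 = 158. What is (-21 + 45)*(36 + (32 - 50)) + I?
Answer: 584941/1354 ≈ 432.01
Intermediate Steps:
o(f, V) = 156 (o(f, V) = -2 + 158 = 156)
I = 13/1354 (I = 156/16248 = 156*(1/16248) = 13/1354 ≈ 0.0096012)
(-21 + 45)*(36 + (32 - 50)) + I = (-21 + 45)*(36 + (32 - 50)) + 13/1354 = 24*(36 - 18) + 13/1354 = 24*18 + 13/1354 = 432 + 13/1354 = 584941/1354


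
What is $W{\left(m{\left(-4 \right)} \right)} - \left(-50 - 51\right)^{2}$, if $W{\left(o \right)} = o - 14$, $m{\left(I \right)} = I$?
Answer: $-10219$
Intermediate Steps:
$W{\left(o \right)} = -14 + o$ ($W{\left(o \right)} = o - 14 = -14 + o$)
$W{\left(m{\left(-4 \right)} \right)} - \left(-50 - 51\right)^{2} = \left(-14 - 4\right) - \left(-50 - 51\right)^{2} = -18 - \left(-101\right)^{2} = -18 - 10201 = -10219$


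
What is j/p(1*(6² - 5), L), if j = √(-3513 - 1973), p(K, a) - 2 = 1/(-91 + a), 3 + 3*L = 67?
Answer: 209*I*√5486/415 ≈ 37.302*I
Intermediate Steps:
L = 64/3 (L = -1 + (⅓)*67 = -1 + 67/3 = 64/3 ≈ 21.333)
p(K, a) = 2 + 1/(-91 + a)
j = I*√5486 (j = √(-5486) = I*√5486 ≈ 74.068*I)
j/p(1*(6² - 5), L) = (I*√5486)/(((-181 + 2*(64/3))/(-91 + 64/3))) = (I*√5486)/(((-181 + 128/3)/(-209/3))) = (I*√5486)/((-3/209*(-415/3))) = (I*√5486)/(415/209) = (I*√5486)*(209/415) = 209*I*√5486/415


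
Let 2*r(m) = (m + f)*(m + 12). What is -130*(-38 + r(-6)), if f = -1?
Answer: 7670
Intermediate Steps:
r(m) = (-1 + m)*(12 + m)/2 (r(m) = ((m - 1)*(m + 12))/2 = ((-1 + m)*(12 + m))/2 = (-1 + m)*(12 + m)/2)
-130*(-38 + r(-6)) = -130*(-38 + (-6 + (½)*(-6)² + (11/2)*(-6))) = -130*(-38 + (-6 + (½)*36 - 33)) = -130*(-38 + (-6 + 18 - 33)) = -130*(-38 - 21) = -130*(-59) = 7670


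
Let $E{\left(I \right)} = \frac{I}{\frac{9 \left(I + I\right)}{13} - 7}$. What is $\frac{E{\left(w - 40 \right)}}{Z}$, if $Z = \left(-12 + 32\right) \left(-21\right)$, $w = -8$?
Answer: $- \frac{52}{33425} \approx -0.0015557$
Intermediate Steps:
$E{\left(I \right)} = \frac{I}{-7 + \frac{18 I}{13}}$ ($E{\left(I \right)} = \frac{I}{9 \cdot 2 I \frac{1}{13} - 7} = \frac{I}{18 I \frac{1}{13} - 7} = \frac{I}{\frac{18 I}{13} - 7} = \frac{I}{-7 + \frac{18 I}{13}}$)
$Z = -420$ ($Z = 20 \left(-21\right) = -420$)
$\frac{E{\left(w - 40 \right)}}{Z} = \frac{13 \left(-8 - 40\right) \frac{1}{-91 + 18 \left(-8 - 40\right)}}{-420} = \frac{13 \left(-8 - 40\right)}{-91 + 18 \left(-8 - 40\right)} \left(- \frac{1}{420}\right) = 13 \left(-48\right) \frac{1}{-91 + 18 \left(-48\right)} \left(- \frac{1}{420}\right) = 13 \left(-48\right) \frac{1}{-91 - 864} \left(- \frac{1}{420}\right) = 13 \left(-48\right) \frac{1}{-955} \left(- \frac{1}{420}\right) = 13 \left(-48\right) \left(- \frac{1}{955}\right) \left(- \frac{1}{420}\right) = \frac{624}{955} \left(- \frac{1}{420}\right) = - \frac{52}{33425}$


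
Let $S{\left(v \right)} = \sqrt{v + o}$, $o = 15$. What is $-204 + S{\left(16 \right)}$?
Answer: $-204 + \sqrt{31} \approx -198.43$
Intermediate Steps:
$S{\left(v \right)} = \sqrt{15 + v}$ ($S{\left(v \right)} = \sqrt{v + 15} = \sqrt{15 + v}$)
$-204 + S{\left(16 \right)} = -204 + \sqrt{15 + 16} = -204 + \sqrt{31}$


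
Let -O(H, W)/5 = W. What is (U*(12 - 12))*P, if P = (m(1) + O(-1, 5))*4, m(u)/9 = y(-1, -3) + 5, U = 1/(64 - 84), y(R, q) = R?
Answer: 0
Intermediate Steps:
U = -1/20 (U = 1/(-20) = -1/20 ≈ -0.050000)
m(u) = 36 (m(u) = 9*(-1 + 5) = 9*4 = 36)
O(H, W) = -5*W
P = 44 (P = (36 - 5*5)*4 = (36 - 25)*4 = 11*4 = 44)
(U*(12 - 12))*P = -(12 - 12)/20*44 = -1/20*0*44 = 0*44 = 0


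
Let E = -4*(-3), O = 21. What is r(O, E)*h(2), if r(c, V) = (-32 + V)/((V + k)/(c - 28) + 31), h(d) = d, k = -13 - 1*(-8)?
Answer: -4/3 ≈ -1.3333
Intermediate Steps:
k = -5 (k = -13 + 8 = -5)
E = 12
r(c, V) = (-32 + V)/(31 + (-5 + V)/(-28 + c)) (r(c, V) = (-32 + V)/((V - 5)/(c - 28) + 31) = (-32 + V)/((-5 + V)/(-28 + c) + 31) = (-32 + V)/(31 + (-5 + V)/(-28 + c)))
r(O, E)*h(2) = ((896 - 32*21 - 28*12 + 12*21)/(-873 + 12 + 31*21))*2 = ((896 - 672 - 336 + 252)/(-873 + 12 + 651))*2 = (140/(-210))*2 = -1/210*140*2 = -⅔*2 = -4/3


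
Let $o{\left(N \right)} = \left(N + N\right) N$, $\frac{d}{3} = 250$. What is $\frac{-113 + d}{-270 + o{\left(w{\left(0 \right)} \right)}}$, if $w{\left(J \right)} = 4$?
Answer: $- \frac{91}{34} \approx -2.6765$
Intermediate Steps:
$d = 750$ ($d = 3 \cdot 250 = 750$)
$o{\left(N \right)} = 2 N^{2}$ ($o{\left(N \right)} = 2 N N = 2 N^{2}$)
$\frac{-113 + d}{-270 + o{\left(w{\left(0 \right)} \right)}} = \frac{-113 + 750}{-270 + 2 \cdot 4^{2}} = \frac{637}{-270 + 2 \cdot 16} = \frac{637}{-270 + 32} = \frac{637}{-238} = 637 \left(- \frac{1}{238}\right) = - \frac{91}{34}$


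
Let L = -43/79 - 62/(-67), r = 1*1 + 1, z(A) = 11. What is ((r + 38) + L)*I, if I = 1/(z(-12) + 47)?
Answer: 213737/306994 ≈ 0.69623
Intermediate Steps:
r = 2 (r = 1 + 1 = 2)
I = 1/58 (I = 1/(11 + 47) = 1/58 ≈ 0.017241)
L = 2017/5293 (L = -43*1/79 - 62*(-1/67) = -43/79 + 62/67 = 2017/5293 ≈ 0.38107)
((r + 38) + L)*I = ((2 + 38) + 2017/5293)*(1/58) = (40 + 2017/5293)*(1/58) = (213737/5293)*(1/58) = 213737/306994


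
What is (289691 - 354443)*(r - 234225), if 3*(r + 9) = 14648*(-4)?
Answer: 16431769696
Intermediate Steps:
r = -58619/3 (r = -9 + (14648*(-4))/3 = -9 + (⅓)*(-58592) = -9 - 58592/3 = -58619/3 ≈ -19540.)
(289691 - 354443)*(r - 234225) = (289691 - 354443)*(-58619/3 - 234225) = -64752*(-761294/3) = 16431769696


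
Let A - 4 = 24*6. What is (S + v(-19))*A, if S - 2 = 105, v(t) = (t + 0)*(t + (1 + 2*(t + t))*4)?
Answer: 912864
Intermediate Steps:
v(t) = t*(4 + 17*t) (v(t) = t*(t + (1 + 2*(2*t))*4) = t*(t + (1 + 4*t)*4) = t*(t + (4 + 16*t)) = t*(4 + 17*t))
S = 107 (S = 2 + 105 = 107)
A = 148 (A = 4 + 24*6 = 4 + 144 = 148)
(S + v(-19))*A = (107 - 19*(4 + 17*(-19)))*148 = (107 - 19*(4 - 323))*148 = (107 - 19*(-319))*148 = (107 + 6061)*148 = 6168*148 = 912864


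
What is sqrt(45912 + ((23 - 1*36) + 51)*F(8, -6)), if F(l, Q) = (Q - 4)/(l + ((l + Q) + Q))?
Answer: sqrt(45817) ≈ 214.05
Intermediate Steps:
F(l, Q) = (-4 + Q)/(2*Q + 2*l) (F(l, Q) = (-4 + Q)/(l + ((Q + l) + Q)) = (-4 + Q)/(l + (l + 2*Q)) = (-4 + Q)/(2*Q + 2*l))
sqrt(45912 + ((23 - 1*36) + 51)*F(8, -6)) = sqrt(45912 + ((23 - 1*36) + 51)*((-2 + (1/2)*(-6))/(-6 + 8))) = sqrt(45912 + ((23 - 36) + 51)*((-2 - 3)/2)) = sqrt(45912 + (-13 + 51)*((1/2)*(-5))) = sqrt(45912 + 38*(-5/2)) = sqrt(45912 - 95) = sqrt(45817)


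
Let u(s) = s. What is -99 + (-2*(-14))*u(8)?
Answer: 125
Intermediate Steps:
-99 + (-2*(-14))*u(8) = -99 - 2*(-14)*8 = -99 + 28*8 = -99 + 224 = 125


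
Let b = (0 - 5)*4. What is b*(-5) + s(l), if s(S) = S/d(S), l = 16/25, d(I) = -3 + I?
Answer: 5884/59 ≈ 99.729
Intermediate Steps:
b = -20 (b = -5*4 = -20)
l = 16/25 (l = 16*(1/25) = 16/25 ≈ 0.64000)
s(S) = S/(-3 + S)
b*(-5) + s(l) = -20*(-5) + 16/(25*(-3 + 16/25)) = 100 + 16/(25*(-59/25)) = 100 + (16/25)*(-25/59) = 100 - 16/59 = 5884/59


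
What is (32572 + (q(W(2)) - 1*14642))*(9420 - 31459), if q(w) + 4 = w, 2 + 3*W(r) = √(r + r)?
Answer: -395071114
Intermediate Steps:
W(r) = -⅔ + √2*√r/3 (W(r) = -⅔ + √(r + r)/3 = -⅔ + √(2*r)/3 = -⅔ + (√2*√r)/3 = -⅔ + √2*√r/3)
q(w) = -4 + w
(32572 + (q(W(2)) - 1*14642))*(9420 - 31459) = (32572 + ((-4 + (-⅔ + √2*√2/3)) - 1*14642))*(9420 - 31459) = (32572 + ((-4 + (-⅔ + ⅔)) - 14642))*(-22039) = (32572 + ((-4 + 0) - 14642))*(-22039) = (32572 + (-4 - 14642))*(-22039) = (32572 - 14646)*(-22039) = 17926*(-22039) = -395071114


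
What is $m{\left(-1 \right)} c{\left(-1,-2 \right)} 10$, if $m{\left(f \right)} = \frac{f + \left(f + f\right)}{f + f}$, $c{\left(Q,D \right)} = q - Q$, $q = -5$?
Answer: $-60$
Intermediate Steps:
$c{\left(Q,D \right)} = -5 - Q$
$m{\left(f \right)} = \frac{3}{2}$ ($m{\left(f \right)} = \frac{f + 2 f}{2 f} = 3 f \frac{1}{2 f} = \frac{3}{2}$)
$m{\left(-1 \right)} c{\left(-1,-2 \right)} 10 = \frac{3 \left(-5 - -1\right)}{2} \cdot 10 = \frac{3 \left(-5 + 1\right)}{2} \cdot 10 = \frac{3}{2} \left(-4\right) 10 = \left(-6\right) 10 = -60$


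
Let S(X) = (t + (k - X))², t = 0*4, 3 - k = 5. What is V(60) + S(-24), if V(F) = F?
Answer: 544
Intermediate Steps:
k = -2 (k = 3 - 1*5 = 3 - 5 = -2)
t = 0
S(X) = (-2 - X)² (S(X) = (0 + (-2 - X))² = (-2 - X)²)
V(60) + S(-24) = 60 + (2 - 24)² = 60 + (-22)² = 60 + 484 = 544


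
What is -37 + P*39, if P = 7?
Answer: 236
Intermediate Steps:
-37 + P*39 = -37 + 7*39 = -37 + 273 = 236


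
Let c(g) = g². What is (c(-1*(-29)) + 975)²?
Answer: 3297856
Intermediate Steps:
(c(-1*(-29)) + 975)² = ((-1*(-29))² + 975)² = (29² + 975)² = (841 + 975)² = 1816² = 3297856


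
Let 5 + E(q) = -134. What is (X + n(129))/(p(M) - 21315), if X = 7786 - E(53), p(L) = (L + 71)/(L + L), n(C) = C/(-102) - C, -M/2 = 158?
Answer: -83746636/229004195 ≈ -0.36570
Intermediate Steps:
M = -316 (M = -2*158 = -316)
n(C) = -103*C/102 (n(C) = C*(-1/102) - C = -C/102 - C = -103*C/102)
E(q) = -139 (E(q) = -5 - 134 = -139)
p(L) = (71 + L)/(2*L) (p(L) = (71 + L)/((2*L)) = (71 + L)*(1/(2*L)) = (71 + L)/(2*L))
X = 7925 (X = 7786 - 1*(-139) = 7786 + 139 = 7925)
(X + n(129))/(p(M) - 21315) = (7925 - 103/102*129)/((½)*(71 - 316)/(-316) - 21315) = (7925 - 4429/34)/((½)*(-1/316)*(-245) - 21315) = 265021/(34*(245/632 - 21315)) = 265021/(34*(-13470835/632)) = (265021/34)*(-632/13470835) = -83746636/229004195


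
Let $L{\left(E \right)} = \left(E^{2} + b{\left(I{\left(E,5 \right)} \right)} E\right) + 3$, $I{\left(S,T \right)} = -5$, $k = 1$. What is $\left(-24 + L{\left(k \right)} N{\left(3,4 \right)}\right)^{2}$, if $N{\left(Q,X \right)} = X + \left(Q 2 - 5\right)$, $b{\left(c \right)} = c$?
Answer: $841$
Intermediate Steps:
$N{\left(Q,X \right)} = -5 + X + 2 Q$ ($N{\left(Q,X \right)} = X + \left(2 Q - 5\right) = X + \left(-5 + 2 Q\right) = -5 + X + 2 Q$)
$L{\left(E \right)} = 3 + E^{2} - 5 E$ ($L{\left(E \right)} = \left(E^{2} - 5 E\right) + 3 = 3 + E^{2} - 5 E$)
$\left(-24 + L{\left(k \right)} N{\left(3,4 \right)}\right)^{2} = \left(-24 + \left(3 + 1^{2} - 5\right) \left(-5 + 4 + 2 \cdot 3\right)\right)^{2} = \left(-24 + \left(3 + 1 - 5\right) \left(-5 + 4 + 6\right)\right)^{2} = \left(-24 - 5\right)^{2} = \left(-29\right)^{2} = 841$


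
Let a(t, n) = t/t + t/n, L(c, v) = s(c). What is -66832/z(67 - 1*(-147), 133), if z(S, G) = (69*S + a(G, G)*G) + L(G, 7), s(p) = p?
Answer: -66832/15165 ≈ -4.4070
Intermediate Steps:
L(c, v) = c
a(t, n) = 1 + t/n
z(S, G) = 3*G + 69*S (z(S, G) = (69*S + ((G + G)/G)*G) + G = (69*S + ((2*G)/G)*G) + G = (69*S + 2*G) + G = (2*G + 69*S) + G = 3*G + 69*S)
-66832/z(67 - 1*(-147), 133) = -66832/(3*133 + 69*(67 - 1*(-147))) = -66832/(399 + 69*(67 + 147)) = -66832/(399 + 69*214) = -66832/(399 + 14766) = -66832/15165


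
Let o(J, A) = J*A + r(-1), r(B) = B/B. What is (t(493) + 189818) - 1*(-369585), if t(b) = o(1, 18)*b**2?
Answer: 5177334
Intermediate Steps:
r(B) = 1
o(J, A) = 1 + A*J (o(J, A) = J*A + 1 = A*J + 1 = 1 + A*J)
t(b) = 19*b**2 (t(b) = (1 + 18*1)*b**2 = (1 + 18)*b**2 = 19*b**2)
(t(493) + 189818) - 1*(-369585) = (19*493**2 + 189818) - 1*(-369585) = (19*243049 + 189818) + 369585 = (4617931 + 189818) + 369585 = 4807749 + 369585 = 5177334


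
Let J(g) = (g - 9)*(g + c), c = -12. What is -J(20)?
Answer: -88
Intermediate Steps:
J(g) = (-12 + g)*(-9 + g) (J(g) = (g - 9)*(g - 12) = (-9 + g)*(-12 + g) = (-12 + g)*(-9 + g))
-J(20) = -(108 + 20**2 - 21*20) = -(108 + 400 - 420) = -1*88 = -88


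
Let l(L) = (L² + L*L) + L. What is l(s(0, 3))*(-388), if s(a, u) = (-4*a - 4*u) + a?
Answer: -107088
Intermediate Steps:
s(a, u) = -4*u - 3*a
l(L) = L + 2*L² (l(L) = (L² + L²) + L = 2*L² + L = L + 2*L²)
l(s(0, 3))*(-388) = ((-4*3 - 3*0)*(1 + 2*(-4*3 - 3*0)))*(-388) = ((-12 + 0)*(1 + 2*(-12 + 0)))*(-388) = -12*(1 + 2*(-12))*(-388) = -12*(1 - 24)*(-388) = -12*(-23)*(-388) = 276*(-388) = -107088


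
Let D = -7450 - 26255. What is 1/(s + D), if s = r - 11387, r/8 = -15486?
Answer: -1/168980 ≈ -5.9179e-6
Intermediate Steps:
D = -33705
r = -123888 (r = 8*(-15486) = -123888)
s = -135275 (s = -123888 - 11387 = -135275)
1/(s + D) = 1/(-135275 - 33705) = 1/(-168980) = -1/168980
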